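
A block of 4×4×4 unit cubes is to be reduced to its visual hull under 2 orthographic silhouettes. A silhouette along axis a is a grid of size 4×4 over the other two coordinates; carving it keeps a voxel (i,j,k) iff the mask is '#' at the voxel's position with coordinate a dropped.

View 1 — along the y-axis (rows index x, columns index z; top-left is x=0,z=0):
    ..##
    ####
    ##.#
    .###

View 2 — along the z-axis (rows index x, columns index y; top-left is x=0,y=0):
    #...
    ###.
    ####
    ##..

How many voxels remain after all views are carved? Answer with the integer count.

|visual hull| = 32

full grid |V| = 64
step 1: project along y, AND mask (12/16) → |grid| = 48
step 2: project along z, AND mask (10/16) → |grid| = 32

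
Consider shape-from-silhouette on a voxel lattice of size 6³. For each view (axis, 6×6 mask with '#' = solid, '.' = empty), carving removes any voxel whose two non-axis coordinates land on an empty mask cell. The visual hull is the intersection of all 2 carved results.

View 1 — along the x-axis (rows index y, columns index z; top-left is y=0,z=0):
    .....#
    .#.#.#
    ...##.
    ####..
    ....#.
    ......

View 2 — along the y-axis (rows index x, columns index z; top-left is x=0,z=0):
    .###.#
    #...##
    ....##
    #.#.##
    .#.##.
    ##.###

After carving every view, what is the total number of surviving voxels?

before carving: 216 voxels (6×6×6)
[1] x-view keeps 11 columns → grid now 66
[2] y-view keeps 21 columns → grid now 40

voxel count = 40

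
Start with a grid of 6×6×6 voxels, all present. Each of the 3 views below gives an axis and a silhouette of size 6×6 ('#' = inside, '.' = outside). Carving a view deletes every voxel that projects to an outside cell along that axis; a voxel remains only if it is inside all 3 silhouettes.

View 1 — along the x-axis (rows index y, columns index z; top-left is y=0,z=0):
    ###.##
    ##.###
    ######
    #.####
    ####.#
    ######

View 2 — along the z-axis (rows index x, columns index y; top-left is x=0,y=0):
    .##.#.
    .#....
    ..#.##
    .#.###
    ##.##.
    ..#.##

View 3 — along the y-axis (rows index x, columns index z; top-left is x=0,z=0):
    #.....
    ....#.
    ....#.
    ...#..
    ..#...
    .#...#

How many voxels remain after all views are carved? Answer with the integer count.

voxel count = 19

before carving: 216 voxels (6×6×6)
[1] x-view keeps 32 columns → grid now 192
[2] z-view keeps 18 columns → grid now 96
[3] y-view keeps 7 columns → grid now 19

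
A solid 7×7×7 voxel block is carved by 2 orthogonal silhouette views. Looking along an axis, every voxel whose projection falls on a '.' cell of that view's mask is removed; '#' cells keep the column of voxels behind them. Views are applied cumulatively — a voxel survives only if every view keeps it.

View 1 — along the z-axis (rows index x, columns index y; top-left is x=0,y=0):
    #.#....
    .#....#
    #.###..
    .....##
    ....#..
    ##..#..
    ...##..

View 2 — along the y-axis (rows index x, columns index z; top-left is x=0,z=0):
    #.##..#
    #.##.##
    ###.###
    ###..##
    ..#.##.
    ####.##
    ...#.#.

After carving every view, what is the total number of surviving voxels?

full grid |V| = 343
after view 1 [z-axis, 16 of 49 cells solid] → remaining = 112
after view 2 [y-axis, 31 of 49 cells solid] → remaining = 77

|visual hull| = 77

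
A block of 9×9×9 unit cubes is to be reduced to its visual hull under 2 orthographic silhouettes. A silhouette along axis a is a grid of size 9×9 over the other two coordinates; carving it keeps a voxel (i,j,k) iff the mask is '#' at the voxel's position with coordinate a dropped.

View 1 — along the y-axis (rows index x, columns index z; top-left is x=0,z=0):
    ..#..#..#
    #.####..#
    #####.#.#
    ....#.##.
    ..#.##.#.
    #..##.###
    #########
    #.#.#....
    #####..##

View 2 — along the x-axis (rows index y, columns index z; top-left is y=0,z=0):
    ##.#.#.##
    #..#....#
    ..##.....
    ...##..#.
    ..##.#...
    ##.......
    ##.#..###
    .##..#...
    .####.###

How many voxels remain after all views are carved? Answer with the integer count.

initial block: 9^3 = 729
[1] y-view keeps 48 columns → grid now 432
[2] x-view keeps 35 columns → grid now 182

182 voxels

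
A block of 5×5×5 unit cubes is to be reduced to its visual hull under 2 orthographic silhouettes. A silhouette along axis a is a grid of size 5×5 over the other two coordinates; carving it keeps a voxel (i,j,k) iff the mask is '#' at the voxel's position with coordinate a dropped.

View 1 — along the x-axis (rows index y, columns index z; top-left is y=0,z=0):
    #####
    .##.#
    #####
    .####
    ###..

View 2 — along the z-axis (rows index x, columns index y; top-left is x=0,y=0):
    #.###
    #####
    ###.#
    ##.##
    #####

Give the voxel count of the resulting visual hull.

before carving: 125 voxels (5×5×5)
V1 x: intersect with YZ mask (20 set) -- 100 left
V2 z: intersect with XY mask (22 set) -- 88 left

|visual hull| = 88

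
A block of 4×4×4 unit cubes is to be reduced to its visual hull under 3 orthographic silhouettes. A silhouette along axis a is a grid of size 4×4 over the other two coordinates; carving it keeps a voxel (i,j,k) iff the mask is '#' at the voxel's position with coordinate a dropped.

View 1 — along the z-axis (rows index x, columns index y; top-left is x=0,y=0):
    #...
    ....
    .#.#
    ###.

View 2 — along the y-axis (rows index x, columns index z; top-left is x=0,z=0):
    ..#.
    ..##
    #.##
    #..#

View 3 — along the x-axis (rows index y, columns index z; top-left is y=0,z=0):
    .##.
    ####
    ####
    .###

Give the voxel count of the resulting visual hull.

10 voxels

initial block: 4^3 = 64
  1. axis=2 (XY plane), |mask|=6  ⇒  voxels=24
  2. axis=1 (XZ plane), |mask|=8  ⇒  voxels=13
  3. axis=0 (YZ plane), |mask|=13  ⇒  voxels=10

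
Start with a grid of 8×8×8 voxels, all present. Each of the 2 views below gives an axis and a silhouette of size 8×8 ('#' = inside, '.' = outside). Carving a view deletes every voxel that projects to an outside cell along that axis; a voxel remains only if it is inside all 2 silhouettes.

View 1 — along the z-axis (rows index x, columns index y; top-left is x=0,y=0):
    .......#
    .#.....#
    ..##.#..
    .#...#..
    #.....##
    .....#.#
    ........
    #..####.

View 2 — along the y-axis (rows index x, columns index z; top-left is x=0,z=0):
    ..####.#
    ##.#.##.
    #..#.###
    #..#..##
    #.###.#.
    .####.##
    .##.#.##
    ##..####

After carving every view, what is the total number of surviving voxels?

95 voxels

before carving: 512 voxels (8×8×8)
[1] z-view keeps 18 columns → grid now 144
[2] y-view keeps 41 columns → grid now 95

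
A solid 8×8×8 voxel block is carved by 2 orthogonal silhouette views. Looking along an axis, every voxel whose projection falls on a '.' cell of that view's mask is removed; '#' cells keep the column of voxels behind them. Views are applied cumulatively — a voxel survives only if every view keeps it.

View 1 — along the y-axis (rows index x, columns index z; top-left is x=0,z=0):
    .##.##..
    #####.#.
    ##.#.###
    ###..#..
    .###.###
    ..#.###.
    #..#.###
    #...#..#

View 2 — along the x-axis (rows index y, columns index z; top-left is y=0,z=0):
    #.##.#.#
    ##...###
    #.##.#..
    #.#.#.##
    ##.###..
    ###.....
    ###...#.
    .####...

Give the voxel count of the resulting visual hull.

before carving: 512 voxels (8×8×8)
step 1: project along y, AND mask (38/64) → |grid| = 304
step 2: project along x, AND mask (35/64) → |grid| = 169

|visual hull| = 169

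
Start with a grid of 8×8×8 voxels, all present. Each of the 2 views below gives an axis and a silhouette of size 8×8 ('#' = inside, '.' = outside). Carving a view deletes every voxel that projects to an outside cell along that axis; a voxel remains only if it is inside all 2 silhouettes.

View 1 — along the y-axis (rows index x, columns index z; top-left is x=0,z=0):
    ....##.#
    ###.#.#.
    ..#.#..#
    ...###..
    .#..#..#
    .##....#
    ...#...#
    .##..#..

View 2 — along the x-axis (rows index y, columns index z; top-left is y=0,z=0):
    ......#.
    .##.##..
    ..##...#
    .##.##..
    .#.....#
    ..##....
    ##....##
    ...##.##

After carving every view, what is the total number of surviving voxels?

full grid |V| = 512
[1] y-view keeps 25 columns → grid now 200
[2] x-view keeps 24 columns → grid now 83

remaining voxels: 83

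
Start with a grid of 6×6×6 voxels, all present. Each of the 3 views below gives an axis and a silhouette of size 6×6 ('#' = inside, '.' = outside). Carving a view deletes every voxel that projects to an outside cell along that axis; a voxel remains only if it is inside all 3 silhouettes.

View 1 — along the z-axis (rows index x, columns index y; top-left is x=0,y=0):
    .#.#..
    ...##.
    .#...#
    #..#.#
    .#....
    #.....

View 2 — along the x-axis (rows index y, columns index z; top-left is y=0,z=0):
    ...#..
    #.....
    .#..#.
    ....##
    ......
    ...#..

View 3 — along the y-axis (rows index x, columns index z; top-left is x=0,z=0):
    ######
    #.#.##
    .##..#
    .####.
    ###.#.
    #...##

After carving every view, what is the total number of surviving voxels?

remaining voxels: 9

start: 6×6×6 = 216 voxels
after view 1 [z-axis, 11 of 36 cells solid] → remaining = 66
after view 2 [x-axis, 7 of 36 cells solid] → remaining = 13
after view 3 [y-axis, 24 of 36 cells solid] → remaining = 9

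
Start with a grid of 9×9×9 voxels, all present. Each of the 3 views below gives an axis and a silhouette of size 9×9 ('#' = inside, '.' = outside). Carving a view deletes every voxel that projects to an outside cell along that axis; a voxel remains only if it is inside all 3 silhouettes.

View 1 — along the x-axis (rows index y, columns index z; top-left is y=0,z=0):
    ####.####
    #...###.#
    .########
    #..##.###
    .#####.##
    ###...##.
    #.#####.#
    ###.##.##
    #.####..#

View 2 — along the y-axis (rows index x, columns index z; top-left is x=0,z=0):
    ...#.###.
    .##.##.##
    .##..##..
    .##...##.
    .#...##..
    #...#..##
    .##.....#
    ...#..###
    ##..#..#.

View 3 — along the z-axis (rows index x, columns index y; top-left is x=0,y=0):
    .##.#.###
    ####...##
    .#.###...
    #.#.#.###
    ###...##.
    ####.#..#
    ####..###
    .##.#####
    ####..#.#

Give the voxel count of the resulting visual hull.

full grid |V| = 729
step 1: project along x, AND mask (59/81) → |grid| = 531
step 2: project along y, AND mask (36/81) → |grid| = 231
step 3: project along z, AND mask (53/81) → |grid| = 147

|visual hull| = 147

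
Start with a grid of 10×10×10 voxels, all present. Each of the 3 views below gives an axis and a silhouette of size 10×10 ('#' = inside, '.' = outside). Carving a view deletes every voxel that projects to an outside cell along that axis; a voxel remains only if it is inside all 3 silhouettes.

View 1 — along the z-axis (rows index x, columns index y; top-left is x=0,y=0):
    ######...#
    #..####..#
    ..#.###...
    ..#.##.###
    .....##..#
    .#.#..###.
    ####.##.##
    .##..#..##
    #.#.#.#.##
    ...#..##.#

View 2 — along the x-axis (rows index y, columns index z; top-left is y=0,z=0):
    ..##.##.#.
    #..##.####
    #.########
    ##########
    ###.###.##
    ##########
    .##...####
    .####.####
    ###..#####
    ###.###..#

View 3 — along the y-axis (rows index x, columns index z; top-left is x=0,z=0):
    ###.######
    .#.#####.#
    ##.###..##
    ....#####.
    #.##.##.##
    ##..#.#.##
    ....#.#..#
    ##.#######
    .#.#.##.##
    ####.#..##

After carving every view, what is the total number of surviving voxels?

initial block: 10^3 = 1000
  1. axis=2 (XY plane), |mask|=54  ⇒  voxels=540
  2. axis=0 (YZ plane), |mask|=78  ⇒  voxels=424
  3. axis=1 (XZ plane), |mask|=66  ⇒  voxels=275

voxel count = 275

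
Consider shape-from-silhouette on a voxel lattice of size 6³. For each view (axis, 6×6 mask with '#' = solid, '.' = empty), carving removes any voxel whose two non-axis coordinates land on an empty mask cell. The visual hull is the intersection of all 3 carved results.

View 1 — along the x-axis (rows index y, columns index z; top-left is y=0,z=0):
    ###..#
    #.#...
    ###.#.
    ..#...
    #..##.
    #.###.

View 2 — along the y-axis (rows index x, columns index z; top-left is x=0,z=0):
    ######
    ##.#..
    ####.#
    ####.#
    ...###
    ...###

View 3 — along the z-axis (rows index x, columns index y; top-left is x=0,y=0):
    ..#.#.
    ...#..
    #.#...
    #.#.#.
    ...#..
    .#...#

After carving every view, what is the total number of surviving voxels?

|visual hull| = 25

initial block: 6^3 = 216
  1. axis=0 (YZ plane), |mask|=18  ⇒  voxels=108
  2. axis=1 (XZ plane), |mask|=25  ⇒  voxels=69
  3. axis=2 (XY plane), |mask|=11  ⇒  voxels=25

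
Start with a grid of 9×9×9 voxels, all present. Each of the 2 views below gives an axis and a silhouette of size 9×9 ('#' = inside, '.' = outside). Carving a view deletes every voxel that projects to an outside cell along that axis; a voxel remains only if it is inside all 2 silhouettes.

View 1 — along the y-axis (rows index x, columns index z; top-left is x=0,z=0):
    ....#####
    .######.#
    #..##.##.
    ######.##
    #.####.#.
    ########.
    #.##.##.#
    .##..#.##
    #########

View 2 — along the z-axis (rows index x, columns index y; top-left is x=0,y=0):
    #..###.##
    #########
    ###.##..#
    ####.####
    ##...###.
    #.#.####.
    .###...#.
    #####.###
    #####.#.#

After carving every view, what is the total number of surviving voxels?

initial block: 9^3 = 729
carve view 1 (along y, XZ-mask fill 59/81): 531 voxels remain
carve view 2 (along z, XY-mask fill 59/81): 392 voxels remain

voxel count = 392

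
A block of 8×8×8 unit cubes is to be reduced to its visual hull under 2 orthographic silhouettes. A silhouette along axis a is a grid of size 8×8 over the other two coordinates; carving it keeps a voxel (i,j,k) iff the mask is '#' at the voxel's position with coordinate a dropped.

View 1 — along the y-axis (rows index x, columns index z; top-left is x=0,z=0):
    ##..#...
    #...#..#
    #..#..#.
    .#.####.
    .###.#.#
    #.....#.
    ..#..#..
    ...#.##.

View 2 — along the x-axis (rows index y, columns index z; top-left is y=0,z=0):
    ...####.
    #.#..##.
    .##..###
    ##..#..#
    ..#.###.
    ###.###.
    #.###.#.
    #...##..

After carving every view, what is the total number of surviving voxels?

117 voxels

full grid |V| = 512
after view 1 [y-axis, 26 of 64 cells solid] → remaining = 208
after view 2 [x-axis, 35 of 64 cells solid] → remaining = 117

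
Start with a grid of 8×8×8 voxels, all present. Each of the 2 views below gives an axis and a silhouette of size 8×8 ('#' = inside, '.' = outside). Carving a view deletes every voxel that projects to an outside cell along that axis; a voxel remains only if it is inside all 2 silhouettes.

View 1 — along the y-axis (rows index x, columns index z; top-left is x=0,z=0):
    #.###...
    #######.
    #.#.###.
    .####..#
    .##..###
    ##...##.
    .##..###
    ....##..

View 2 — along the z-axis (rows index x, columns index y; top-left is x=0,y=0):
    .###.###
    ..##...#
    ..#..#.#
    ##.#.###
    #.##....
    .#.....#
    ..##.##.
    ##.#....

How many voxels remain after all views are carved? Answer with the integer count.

initial block: 8^3 = 512
carve view 1 (along y, XZ-mask fill 37/64): 296 voxels remain
carve view 2 (along z, XY-mask fill 30/64): 139 voxels remain

|visual hull| = 139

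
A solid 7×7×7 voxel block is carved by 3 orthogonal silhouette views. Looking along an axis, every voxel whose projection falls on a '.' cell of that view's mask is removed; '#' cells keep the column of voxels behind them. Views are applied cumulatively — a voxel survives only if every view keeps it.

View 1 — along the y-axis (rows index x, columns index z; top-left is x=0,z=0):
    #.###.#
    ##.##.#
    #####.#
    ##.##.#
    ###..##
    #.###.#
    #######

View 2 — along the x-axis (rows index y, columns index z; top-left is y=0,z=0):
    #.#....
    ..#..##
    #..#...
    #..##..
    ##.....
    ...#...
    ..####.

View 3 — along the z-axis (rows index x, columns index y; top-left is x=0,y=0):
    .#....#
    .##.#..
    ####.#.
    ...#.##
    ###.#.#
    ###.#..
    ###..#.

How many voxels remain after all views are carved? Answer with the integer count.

before carving: 343 voxels (7×7×7)
V1 y: intersect with XZ mask (38 set) -- 266 left
V2 x: intersect with YZ mask (17 set) -- 95 left
V3 z: intersect with XY mask (26 set) -- 51 left

remaining voxels: 51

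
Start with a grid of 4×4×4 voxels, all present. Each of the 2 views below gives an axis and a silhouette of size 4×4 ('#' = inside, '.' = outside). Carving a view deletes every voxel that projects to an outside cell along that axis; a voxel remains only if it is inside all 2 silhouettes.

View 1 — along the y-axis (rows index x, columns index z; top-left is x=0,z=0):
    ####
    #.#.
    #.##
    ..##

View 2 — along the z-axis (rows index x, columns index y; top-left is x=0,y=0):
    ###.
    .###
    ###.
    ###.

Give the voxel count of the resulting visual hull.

voxel count = 33

start: 4×4×4 = 64 voxels
  1. axis=1 (XZ plane), |mask|=11  ⇒  voxels=44
  2. axis=2 (XY plane), |mask|=12  ⇒  voxels=33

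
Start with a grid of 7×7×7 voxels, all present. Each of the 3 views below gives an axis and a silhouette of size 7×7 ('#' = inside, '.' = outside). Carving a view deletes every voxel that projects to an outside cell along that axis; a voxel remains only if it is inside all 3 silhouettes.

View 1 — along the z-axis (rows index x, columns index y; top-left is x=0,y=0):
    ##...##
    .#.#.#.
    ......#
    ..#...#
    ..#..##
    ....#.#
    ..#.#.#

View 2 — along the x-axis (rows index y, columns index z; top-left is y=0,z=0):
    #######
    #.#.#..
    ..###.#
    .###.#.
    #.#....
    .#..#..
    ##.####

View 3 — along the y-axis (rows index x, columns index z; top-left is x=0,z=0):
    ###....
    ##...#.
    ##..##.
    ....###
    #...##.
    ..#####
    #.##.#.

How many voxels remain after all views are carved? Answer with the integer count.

initial block: 7^3 = 343
[1] z-view keeps 18 columns → grid now 126
[2] x-view keeps 28 columns → grid now 75
[3] y-view keeps 25 columns → grid now 38

voxel count = 38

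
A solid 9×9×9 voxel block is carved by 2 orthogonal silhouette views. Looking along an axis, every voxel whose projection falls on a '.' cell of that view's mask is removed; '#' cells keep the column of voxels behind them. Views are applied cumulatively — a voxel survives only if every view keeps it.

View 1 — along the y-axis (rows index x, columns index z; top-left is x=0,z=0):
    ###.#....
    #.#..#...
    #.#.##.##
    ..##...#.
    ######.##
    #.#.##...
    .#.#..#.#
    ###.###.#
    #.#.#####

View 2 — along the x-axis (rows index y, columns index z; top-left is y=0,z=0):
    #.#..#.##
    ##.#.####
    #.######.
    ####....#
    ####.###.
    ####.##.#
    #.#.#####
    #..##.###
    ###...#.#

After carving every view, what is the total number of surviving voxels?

before carving: 729 voxels (9×9×9)
V1 y: intersect with XZ mask (46 set) -- 414 left
V2 x: intersect with YZ mask (56 set) -- 291 left

291 voxels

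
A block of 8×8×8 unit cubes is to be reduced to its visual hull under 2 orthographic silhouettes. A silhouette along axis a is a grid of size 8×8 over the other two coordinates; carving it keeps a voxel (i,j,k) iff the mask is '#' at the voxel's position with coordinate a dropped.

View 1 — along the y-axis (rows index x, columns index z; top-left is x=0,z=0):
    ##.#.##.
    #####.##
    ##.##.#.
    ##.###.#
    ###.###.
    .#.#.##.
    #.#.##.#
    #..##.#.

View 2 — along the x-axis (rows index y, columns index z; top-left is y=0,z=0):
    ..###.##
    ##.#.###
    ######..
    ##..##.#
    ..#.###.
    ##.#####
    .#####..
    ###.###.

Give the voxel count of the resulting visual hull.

voxel count = 235

initial block: 8^3 = 512
after view 1 [y-axis, 42 of 64 cells solid] → remaining = 336
after view 2 [x-axis, 44 of 64 cells solid] → remaining = 235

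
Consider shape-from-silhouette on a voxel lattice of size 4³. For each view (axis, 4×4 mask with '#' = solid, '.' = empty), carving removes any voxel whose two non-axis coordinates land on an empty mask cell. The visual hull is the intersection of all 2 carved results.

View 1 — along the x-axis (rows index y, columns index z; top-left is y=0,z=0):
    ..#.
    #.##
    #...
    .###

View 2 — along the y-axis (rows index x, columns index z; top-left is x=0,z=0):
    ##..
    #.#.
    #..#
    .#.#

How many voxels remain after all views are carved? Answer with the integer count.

full grid |V| = 64
[1] x-view keeps 8 columns → grid now 32
[2] y-view keeps 8 columns → grid now 15

15 voxels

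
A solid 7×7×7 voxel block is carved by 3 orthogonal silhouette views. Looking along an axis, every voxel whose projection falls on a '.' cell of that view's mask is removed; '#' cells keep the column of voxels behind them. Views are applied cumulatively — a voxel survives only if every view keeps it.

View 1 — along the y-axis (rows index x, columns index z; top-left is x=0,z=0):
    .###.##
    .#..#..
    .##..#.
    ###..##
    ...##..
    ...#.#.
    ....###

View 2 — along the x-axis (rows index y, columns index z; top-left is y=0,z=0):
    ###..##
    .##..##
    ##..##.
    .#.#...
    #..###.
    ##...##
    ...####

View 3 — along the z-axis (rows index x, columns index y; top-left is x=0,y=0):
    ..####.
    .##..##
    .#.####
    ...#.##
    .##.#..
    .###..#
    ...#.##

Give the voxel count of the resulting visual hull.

initial block: 7^3 = 343
step 1: project along y, AND mask (22/49) → |grid| = 154
step 2: project along x, AND mask (27/49) → |grid| = 90
step 3: project along z, AND mask (26/49) → |grid| = 42

42 voxels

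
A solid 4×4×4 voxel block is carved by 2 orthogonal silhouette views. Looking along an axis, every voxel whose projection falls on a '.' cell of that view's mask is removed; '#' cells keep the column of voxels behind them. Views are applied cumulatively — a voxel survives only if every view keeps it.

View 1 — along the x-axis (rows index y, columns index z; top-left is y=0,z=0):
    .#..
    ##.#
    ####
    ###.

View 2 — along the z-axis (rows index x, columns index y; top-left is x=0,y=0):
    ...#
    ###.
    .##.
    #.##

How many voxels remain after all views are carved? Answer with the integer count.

voxel count = 26

full grid |V| = 64
step 1: project along x, AND mask (11/16) → |grid| = 44
step 2: project along z, AND mask (9/16) → |grid| = 26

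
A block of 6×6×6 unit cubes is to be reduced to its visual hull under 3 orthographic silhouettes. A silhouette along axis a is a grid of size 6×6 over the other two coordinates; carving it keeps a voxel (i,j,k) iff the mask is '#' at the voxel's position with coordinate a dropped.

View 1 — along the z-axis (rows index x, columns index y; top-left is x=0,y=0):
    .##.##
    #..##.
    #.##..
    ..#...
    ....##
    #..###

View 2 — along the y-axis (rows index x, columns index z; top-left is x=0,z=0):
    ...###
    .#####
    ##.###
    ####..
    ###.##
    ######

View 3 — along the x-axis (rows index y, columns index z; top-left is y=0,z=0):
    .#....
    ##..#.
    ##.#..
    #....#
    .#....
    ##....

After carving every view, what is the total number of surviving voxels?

start: 6×6×6 = 216 voxels
  1. axis=2 (XY plane), |mask|=17  ⇒  voxels=102
  2. axis=1 (XZ plane), |mask|=28  ⇒  voxels=80
  3. axis=0 (YZ plane), |mask|=12  ⇒  voxels=23

voxel count = 23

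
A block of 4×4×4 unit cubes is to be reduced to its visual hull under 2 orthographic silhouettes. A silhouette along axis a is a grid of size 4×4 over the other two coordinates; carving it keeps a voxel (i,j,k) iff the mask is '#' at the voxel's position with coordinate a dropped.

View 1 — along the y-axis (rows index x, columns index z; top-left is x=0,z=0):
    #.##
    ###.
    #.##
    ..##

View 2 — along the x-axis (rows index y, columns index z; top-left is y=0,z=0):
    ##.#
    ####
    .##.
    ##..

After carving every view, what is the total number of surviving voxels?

27 voxels

before carving: 64 voxels (4×4×4)
carve view 1 (along y, XZ-mask fill 11/16): 44 voxels remain
carve view 2 (along x, YZ-mask fill 11/16): 27 voxels remain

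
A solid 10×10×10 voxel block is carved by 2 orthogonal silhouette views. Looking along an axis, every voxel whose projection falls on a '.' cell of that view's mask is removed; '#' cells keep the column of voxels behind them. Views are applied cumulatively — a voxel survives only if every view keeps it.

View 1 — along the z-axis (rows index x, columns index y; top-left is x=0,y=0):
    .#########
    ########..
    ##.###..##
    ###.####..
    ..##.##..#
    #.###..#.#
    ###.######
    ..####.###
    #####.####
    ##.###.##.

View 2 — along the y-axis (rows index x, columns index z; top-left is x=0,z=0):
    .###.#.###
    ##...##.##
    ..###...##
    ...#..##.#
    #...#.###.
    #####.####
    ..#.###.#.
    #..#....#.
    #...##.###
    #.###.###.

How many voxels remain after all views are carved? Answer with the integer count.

start: 10×10×10 = 1000 voxels
carve view 1 (along z, XY-mask fill 74/100): 740 voxels remain
carve view 2 (along y, XZ-mask fill 57/100): 422 voxels remain

voxel count = 422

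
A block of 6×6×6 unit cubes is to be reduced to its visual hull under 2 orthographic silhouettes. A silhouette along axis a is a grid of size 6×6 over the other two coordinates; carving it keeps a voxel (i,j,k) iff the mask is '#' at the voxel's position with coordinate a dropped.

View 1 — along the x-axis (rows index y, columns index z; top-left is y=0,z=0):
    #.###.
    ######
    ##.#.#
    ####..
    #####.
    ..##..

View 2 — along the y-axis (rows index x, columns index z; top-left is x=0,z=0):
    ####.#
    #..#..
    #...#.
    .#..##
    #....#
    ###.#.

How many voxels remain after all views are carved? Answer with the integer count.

initial block: 6^3 = 216
carve view 1 (along x, YZ-mask fill 25/36): 150 voxels remain
carve view 2 (along y, XZ-mask fill 18/36): 74 voxels remain

|visual hull| = 74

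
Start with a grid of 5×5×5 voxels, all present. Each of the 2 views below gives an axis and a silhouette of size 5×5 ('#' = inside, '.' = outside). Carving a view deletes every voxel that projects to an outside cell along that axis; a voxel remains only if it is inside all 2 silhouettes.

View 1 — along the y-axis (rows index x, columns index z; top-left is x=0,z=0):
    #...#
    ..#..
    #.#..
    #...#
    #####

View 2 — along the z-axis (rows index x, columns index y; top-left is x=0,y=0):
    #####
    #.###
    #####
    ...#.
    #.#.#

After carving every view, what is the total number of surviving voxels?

remaining voxels: 41

start: 5×5×5 = 125 voxels
  1. axis=1 (XZ plane), |mask|=12  ⇒  voxels=60
  2. axis=2 (XY plane), |mask|=18  ⇒  voxels=41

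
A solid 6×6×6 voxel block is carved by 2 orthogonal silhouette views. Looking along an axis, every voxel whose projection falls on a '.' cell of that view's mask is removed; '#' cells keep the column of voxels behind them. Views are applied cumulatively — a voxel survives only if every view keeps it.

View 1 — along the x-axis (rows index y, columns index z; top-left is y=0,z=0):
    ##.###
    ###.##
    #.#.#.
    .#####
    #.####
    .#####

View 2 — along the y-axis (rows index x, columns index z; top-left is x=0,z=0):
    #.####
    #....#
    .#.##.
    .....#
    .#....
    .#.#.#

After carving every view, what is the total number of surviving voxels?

voxel count = 69

before carving: 216 voxels (6×6×6)
[1] x-view keeps 28 columns → grid now 168
[2] y-view keeps 15 columns → grid now 69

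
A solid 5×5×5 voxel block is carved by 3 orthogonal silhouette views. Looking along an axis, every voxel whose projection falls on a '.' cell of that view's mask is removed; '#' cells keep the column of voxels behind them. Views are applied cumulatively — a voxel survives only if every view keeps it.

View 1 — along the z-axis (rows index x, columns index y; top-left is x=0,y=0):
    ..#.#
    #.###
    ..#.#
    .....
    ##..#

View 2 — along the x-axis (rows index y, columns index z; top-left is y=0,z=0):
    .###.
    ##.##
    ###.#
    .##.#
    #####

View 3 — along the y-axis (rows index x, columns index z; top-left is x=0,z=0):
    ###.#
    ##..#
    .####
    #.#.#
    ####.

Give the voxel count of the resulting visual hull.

|visual hull| = 34

start: 5×5×5 = 125 voxels
carve view 1 (along z, XY-mask fill 11/25): 55 voxels remain
carve view 2 (along x, YZ-mask fill 19/25): 45 voxels remain
carve view 3 (along y, XZ-mask fill 18/25): 34 voxels remain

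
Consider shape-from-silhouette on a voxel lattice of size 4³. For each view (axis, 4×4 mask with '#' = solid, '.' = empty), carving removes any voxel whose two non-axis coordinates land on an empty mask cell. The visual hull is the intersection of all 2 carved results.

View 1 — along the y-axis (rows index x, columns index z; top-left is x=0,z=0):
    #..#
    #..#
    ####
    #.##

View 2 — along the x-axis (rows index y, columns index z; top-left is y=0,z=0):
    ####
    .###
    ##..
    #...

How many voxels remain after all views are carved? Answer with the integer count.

|visual hull| = 27

start: 4×4×4 = 64 voxels
[1] y-view keeps 11 columns → grid now 44
[2] x-view keeps 10 columns → grid now 27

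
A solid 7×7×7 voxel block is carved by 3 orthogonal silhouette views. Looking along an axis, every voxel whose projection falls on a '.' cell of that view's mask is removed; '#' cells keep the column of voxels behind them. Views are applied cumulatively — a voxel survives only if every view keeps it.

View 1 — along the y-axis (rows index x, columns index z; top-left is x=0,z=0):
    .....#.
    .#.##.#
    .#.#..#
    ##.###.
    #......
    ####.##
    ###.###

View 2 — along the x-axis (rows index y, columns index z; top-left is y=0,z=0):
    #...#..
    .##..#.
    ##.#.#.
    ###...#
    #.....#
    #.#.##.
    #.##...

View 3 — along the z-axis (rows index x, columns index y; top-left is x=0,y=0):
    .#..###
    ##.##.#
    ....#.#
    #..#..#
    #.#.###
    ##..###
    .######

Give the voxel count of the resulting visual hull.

|visual hull| = 51

full grid |V| = 343
after view 1 [y-axis, 26 of 49 cells solid] → remaining = 182
after view 2 [x-axis, 22 of 49 cells solid] → remaining = 81
after view 3 [z-axis, 30 of 49 cells solid] → remaining = 51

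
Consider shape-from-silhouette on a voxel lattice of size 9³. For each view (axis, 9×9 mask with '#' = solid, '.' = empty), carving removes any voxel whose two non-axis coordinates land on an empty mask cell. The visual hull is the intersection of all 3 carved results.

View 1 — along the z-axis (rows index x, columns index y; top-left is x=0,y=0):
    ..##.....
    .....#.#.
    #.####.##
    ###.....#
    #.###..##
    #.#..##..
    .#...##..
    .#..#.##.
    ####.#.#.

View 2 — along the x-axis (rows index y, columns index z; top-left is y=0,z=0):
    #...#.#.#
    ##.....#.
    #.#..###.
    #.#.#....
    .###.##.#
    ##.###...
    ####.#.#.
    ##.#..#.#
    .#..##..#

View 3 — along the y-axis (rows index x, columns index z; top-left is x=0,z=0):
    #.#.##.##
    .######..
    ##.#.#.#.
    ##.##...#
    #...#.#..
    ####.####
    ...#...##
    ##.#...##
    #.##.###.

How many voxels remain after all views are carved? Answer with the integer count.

initial block: 9^3 = 729
  1. axis=2 (XY plane), |mask|=38  ⇒  voxels=342
  2. axis=0 (YZ plane), |mask|=41  ⇒  voxels=172
  3. axis=1 (XZ plane), |mask|=47  ⇒  voxels=104

|visual hull| = 104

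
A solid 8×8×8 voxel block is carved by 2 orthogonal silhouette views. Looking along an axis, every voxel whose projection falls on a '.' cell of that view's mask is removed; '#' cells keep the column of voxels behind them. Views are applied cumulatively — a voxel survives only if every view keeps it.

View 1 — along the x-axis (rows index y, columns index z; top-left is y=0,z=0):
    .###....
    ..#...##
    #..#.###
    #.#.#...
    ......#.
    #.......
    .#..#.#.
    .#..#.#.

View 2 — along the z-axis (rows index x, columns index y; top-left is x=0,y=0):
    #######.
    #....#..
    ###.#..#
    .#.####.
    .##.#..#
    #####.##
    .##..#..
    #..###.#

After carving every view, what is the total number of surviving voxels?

before carving: 512 voxels (8×8×8)
  1. axis=0 (YZ plane), |mask|=22  ⇒  voxels=176
  2. axis=2 (XY plane), |mask|=38  ⇒  voxels=102

102 voxels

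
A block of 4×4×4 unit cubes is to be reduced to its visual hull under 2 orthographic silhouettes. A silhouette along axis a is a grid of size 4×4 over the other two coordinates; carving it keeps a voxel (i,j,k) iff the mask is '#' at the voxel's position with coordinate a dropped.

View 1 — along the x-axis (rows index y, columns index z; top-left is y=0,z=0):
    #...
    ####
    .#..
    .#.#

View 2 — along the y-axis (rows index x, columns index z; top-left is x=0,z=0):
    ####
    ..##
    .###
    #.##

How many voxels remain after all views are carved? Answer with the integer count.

before carving: 64 voxels (4×4×4)
  1. axis=0 (YZ plane), |mask|=8  ⇒  voxels=32
  2. axis=1 (XZ plane), |mask|=12  ⇒  voxels=22

22 voxels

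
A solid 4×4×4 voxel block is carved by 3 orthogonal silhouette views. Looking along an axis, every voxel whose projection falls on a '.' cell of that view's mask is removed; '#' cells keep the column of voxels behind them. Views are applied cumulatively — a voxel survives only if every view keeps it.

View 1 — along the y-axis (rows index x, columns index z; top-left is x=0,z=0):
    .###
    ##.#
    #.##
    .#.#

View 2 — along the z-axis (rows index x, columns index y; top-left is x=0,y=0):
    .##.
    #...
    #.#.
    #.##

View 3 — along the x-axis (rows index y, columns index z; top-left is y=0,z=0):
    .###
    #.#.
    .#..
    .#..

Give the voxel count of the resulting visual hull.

remaining voxels: 10

before carving: 64 voxels (4×4×4)
V1 y: intersect with XZ mask (11 set) -- 44 left
V2 z: intersect with XY mask (8 set) -- 21 left
V3 x: intersect with YZ mask (7 set) -- 10 left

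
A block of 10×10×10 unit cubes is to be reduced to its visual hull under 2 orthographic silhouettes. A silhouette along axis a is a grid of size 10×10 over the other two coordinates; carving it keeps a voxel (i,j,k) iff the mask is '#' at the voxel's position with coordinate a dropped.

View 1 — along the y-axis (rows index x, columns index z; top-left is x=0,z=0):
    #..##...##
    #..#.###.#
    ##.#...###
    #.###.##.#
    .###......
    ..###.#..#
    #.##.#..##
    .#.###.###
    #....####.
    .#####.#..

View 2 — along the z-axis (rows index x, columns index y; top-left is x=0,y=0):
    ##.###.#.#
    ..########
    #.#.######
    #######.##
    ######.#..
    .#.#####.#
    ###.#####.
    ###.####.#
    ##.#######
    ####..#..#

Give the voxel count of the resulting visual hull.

435 voxels

start: 10×10×10 = 1000 voxels
V1 y: intersect with XZ mask (56 set) -- 560 left
V2 z: intersect with XY mask (77 set) -- 435 left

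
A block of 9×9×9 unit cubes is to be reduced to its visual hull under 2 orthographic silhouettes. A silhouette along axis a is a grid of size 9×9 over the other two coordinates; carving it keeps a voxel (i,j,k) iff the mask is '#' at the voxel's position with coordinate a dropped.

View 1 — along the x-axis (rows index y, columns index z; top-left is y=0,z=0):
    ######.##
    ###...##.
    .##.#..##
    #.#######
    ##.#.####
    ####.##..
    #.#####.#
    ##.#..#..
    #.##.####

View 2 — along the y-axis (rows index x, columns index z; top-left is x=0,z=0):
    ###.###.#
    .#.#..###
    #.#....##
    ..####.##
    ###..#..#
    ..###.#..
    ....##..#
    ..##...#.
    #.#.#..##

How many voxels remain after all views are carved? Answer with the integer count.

|visual hull| = 264

initial block: 9^3 = 729
after view 1 [x-axis, 57 of 81 cells solid] → remaining = 513
after view 2 [y-axis, 42 of 81 cells solid] → remaining = 264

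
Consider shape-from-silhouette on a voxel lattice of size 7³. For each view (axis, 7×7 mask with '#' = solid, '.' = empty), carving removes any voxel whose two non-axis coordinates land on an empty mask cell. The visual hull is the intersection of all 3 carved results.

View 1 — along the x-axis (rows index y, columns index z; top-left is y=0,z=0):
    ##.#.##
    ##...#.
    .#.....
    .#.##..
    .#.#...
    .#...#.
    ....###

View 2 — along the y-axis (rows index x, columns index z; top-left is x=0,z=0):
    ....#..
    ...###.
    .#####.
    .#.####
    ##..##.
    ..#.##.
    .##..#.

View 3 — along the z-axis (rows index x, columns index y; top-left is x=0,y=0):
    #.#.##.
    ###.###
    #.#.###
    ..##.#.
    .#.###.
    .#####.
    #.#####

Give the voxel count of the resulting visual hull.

remaining voxels: 42

initial block: 7^3 = 343
V1 x: intersect with YZ mask (19 set) -- 133 left
V2 y: intersect with XZ mask (24 set) -- 73 left
V3 z: intersect with XY mask (33 set) -- 42 left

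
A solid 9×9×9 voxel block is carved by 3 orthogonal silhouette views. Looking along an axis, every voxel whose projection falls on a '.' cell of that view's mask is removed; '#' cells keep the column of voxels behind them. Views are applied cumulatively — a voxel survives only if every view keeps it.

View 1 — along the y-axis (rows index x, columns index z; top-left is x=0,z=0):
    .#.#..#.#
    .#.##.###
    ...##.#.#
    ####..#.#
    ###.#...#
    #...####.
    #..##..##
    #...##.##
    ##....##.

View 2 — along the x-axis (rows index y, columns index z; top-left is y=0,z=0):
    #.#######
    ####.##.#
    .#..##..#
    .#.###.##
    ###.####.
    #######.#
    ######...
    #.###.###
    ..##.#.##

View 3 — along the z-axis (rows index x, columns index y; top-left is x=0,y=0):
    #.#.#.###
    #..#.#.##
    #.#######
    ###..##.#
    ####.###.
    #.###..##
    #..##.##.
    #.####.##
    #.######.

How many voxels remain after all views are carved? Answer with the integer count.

remaining voxels: 199

start: 9×9×9 = 729 voxels
[1] y-view keeps 44 columns → grid now 396
[2] x-view keeps 58 columns → grid now 277
[3] z-view keeps 57 columns → grid now 199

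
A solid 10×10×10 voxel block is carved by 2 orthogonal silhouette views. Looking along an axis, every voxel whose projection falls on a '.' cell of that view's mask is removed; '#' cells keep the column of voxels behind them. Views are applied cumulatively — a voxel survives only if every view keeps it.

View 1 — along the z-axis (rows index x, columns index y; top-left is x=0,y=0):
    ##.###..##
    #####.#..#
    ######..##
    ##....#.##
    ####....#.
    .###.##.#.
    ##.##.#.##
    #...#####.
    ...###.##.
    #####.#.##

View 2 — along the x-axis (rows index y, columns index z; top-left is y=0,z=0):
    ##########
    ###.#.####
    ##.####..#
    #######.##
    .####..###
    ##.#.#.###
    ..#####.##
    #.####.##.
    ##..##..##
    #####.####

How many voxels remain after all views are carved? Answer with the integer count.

before carving: 1000 voxels (10×10×10)
[1] z-view keeps 64 columns → grid now 640
[2] x-view keeps 77 columns → grid now 499

|visual hull| = 499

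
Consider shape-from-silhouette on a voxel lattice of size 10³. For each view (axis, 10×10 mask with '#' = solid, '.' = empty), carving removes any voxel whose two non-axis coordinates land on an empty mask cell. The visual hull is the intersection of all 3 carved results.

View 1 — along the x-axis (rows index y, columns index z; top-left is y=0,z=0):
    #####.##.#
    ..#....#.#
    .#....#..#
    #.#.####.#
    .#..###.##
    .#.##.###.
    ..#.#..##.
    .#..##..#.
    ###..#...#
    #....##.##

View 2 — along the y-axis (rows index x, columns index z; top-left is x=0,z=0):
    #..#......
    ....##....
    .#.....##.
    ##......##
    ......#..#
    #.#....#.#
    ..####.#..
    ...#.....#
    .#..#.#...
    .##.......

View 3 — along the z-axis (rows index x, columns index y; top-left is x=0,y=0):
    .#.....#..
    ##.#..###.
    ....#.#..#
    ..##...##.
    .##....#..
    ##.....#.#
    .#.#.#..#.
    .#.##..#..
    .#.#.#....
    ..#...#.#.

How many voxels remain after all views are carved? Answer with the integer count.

remaining voxels: 56

start: 10×10×10 = 1000 voxels
carve view 1 (along x, YZ-mask fill 51/100): 510 voxels remain
carve view 2 (along y, XZ-mask fill 29/100): 150 voxels remain
carve view 3 (along z, XY-mask fill 36/100): 56 voxels remain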